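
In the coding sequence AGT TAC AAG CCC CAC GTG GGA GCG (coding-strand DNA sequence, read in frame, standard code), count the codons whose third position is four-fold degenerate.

4

Codon 1 AGT (Ser): third position 2-fold.
Codon 2 TAC (Tyr): third position 2-fold.
Codon 3 AAG (Lys): third position 2-fold.
Codon 4 CCC (Pro): third position 4-fold.
Codon 5 CAC (His): third position 2-fold.
Codon 6 GTG (Val): third position 4-fold.
Codon 7 GGA (Gly): third position 4-fold.
Codon 8 GCG (Ala): third position 4-fold.
Four-fold degenerate third positions: 4.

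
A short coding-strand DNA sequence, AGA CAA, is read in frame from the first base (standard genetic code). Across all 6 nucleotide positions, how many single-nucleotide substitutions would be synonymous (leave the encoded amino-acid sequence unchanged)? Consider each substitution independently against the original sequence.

3

Codon 1 (AGA, Arg): 2 synonymous substitutions.
Codon 2 (CAA, Gln): 1 synonymous substitution.
Total: 2 + 1 = 3.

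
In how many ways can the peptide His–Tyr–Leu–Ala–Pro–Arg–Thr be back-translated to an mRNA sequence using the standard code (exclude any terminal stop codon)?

9216

His: 2 codons.
Tyr: 2 codons.
Leu: 6 codons.
Ala: 4 codons.
Pro: 4 codons.
Arg: 6 codons.
Thr: 4 codons.
2 × 2 × 6 × 4 × 4 × 6 × 4 = 9216.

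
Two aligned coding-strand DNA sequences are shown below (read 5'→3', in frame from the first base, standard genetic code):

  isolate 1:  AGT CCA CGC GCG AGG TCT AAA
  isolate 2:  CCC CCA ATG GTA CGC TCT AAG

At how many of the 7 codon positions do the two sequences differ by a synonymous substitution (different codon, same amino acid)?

Codon 1: AGT Ser / CCC Pro — nonsynonymous.
Codon 2: CCA Pro / CCA Pro — identical.
Codon 3: CGC Arg / ATG Met — nonsynonymous.
Codon 4: GCG Ala / GTA Val — nonsynonymous.
Codon 5: AGG Arg / CGC Arg — synonymous.
Codon 6: TCT Ser / TCT Ser — identical.
Codon 7: AAA Lys / AAG Lys — synonymous.
Synonymous differences: 2.

2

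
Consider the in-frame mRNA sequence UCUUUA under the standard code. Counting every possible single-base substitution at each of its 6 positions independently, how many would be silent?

Codon 1 (UCU, Ser): 3 synonymous substitutions.
Codon 2 (UUA, Leu): 2 synonymous substitutions.
Total: 3 + 2 = 5.

5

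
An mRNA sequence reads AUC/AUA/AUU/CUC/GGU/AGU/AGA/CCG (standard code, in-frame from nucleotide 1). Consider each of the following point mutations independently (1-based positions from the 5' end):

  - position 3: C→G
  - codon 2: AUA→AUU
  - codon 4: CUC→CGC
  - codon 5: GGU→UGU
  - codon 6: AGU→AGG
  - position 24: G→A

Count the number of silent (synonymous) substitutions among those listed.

Codon 1: AUC (Ile) → AUG (Met) — missense.
Codon 2: AUA (Ile) → AUU (Ile) — synonymous.
Codon 4: CUC (Leu) → CGC (Arg) — missense.
Codon 5: GGU (Gly) → UGU (Cys) — missense.
Codon 6: AGU (Ser) → AGG (Arg) — missense.
Codon 8: CCG (Pro) → CCA (Pro) — synonymous.
Synonymous: 2 of 6.

2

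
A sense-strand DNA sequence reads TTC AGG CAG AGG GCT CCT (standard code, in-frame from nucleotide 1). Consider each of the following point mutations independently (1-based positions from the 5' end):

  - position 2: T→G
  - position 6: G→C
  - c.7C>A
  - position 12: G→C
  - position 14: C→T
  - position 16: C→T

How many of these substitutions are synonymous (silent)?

0

Codon 1: TTC (Phe) → TGC (Cys) — missense.
Codon 2: AGG (Arg) → AGC (Ser) — missense.
Codon 3: CAG (Gln) → AAG (Lys) — missense.
Codon 4: AGG (Arg) → AGC (Ser) — missense.
Codon 5: GCT (Ala) → GTT (Val) — missense.
Codon 6: CCT (Pro) → TCT (Ser) — missense.
Synonymous: 0 of 6.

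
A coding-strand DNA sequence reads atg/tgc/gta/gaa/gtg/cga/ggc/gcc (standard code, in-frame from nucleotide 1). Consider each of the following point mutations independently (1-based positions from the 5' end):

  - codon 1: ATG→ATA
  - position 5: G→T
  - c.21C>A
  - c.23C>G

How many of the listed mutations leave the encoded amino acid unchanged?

1

Codon 1: ATG (Met) → ATA (Ile) — missense.
Codon 2: TGC (Cys) → TTC (Phe) — missense.
Codon 7: GGC (Gly) → GGA (Gly) — synonymous.
Codon 8: GCC (Ala) → GGC (Gly) — missense.
Synonymous: 1 of 4.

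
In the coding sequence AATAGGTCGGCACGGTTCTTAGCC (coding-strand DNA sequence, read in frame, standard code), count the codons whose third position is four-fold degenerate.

4

Codon 1 AAT (Asn): third position 2-fold.
Codon 2 AGG (Arg): third position 2-fold.
Codon 3 TCG (Ser): third position 4-fold.
Codon 4 GCA (Ala): third position 4-fold.
Codon 5 CGG (Arg): third position 4-fold.
Codon 6 TTC (Phe): third position 2-fold.
Codon 7 TTA (Leu): third position 2-fold.
Codon 8 GCC (Ala): third position 4-fold.
Four-fold degenerate third positions: 4.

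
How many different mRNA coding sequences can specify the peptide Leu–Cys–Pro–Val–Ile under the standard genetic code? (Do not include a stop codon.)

576

Leu: 6 codons.
Cys: 2 codons.
Pro: 4 codons.
Val: 4 codons.
Ile: 3 codons.
6 × 2 × 4 × 4 × 3 = 576.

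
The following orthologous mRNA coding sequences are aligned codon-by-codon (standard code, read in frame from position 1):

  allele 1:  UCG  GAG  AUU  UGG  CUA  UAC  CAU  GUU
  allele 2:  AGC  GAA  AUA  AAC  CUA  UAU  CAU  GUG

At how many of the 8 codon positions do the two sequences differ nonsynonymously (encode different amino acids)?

1

Codon 1: UCG Ser / AGC Ser — synonymous.
Codon 2: GAG Glu / GAA Glu — synonymous.
Codon 3: AUU Ile / AUA Ile — synonymous.
Codon 4: UGG Trp / AAC Asn — nonsynonymous.
Codon 5: CUA Leu / CUA Leu — identical.
Codon 6: UAC Tyr / UAU Tyr — synonymous.
Codon 7: CAU His / CAU His — identical.
Codon 8: GUU Val / GUG Val — synonymous.
Nonsynonymous differences: 1.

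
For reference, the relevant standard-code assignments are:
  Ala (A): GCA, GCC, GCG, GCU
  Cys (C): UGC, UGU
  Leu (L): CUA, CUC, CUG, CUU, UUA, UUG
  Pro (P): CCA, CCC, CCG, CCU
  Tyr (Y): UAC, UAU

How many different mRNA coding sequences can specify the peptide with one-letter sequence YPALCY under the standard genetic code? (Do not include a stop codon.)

Tyr: 2 codons.
Pro: 4 codons.
Ala: 4 codons.
Leu: 6 codons.
Cys: 2 codons.
Tyr: 2 codons.
2 × 4 × 4 × 6 × 2 × 2 = 768.

768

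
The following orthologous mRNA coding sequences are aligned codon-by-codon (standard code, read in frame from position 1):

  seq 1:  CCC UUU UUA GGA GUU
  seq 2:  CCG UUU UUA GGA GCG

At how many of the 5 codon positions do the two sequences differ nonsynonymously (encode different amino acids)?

1

Codon 1: CCC Pro / CCG Pro — synonymous.
Codon 2: UUU Phe / UUU Phe — identical.
Codon 3: UUA Leu / UUA Leu — identical.
Codon 4: GGA Gly / GGA Gly — identical.
Codon 5: GUU Val / GCG Ala — nonsynonymous.
Nonsynonymous differences: 1.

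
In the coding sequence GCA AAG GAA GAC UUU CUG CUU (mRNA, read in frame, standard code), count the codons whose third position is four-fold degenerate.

3

Codon 1 GCA (Ala): third position 4-fold.
Codon 2 AAG (Lys): third position 2-fold.
Codon 3 GAA (Glu): third position 2-fold.
Codon 4 GAC (Asp): third position 2-fold.
Codon 5 UUU (Phe): third position 2-fold.
Codon 6 CUG (Leu): third position 4-fold.
Codon 7 CUU (Leu): third position 4-fold.
Four-fold degenerate third positions: 3.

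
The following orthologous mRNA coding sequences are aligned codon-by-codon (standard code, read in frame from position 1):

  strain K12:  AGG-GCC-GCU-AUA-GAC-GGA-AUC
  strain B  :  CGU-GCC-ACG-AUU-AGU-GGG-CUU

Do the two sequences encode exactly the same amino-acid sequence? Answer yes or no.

Codon 1: AGG Arg / CGU Arg — synonymous.
Codon 2: GCC Ala / GCC Ala — identical.
Codon 3: GCU Ala / ACG Thr — nonsynonymous.
Codon 4: AUA Ile / AUU Ile — synonymous.
Codon 5: GAC Asp / AGU Ser — nonsynonymous.
Codon 6: GGA Gly / GGG Gly — synonymous.
Codon 7: AUC Ile / CUU Leu — nonsynonymous.
Nonsynonymous differences: 3 → different protein.

no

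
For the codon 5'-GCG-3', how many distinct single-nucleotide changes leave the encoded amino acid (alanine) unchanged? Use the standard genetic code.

3

Position 1: none → 0 synonymous.
Position 2: none → 0 synonymous.
Position 3: GCT, GCC, GCA → 3 synonymous.
Total: 0 + 0 + 3 = 3.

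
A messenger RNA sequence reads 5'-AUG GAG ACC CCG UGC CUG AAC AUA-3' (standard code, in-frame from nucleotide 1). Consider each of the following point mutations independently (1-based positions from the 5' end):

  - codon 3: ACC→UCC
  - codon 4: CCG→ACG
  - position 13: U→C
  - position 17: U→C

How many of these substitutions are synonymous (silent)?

Codon 3: ACC (Thr) → UCC (Ser) — missense.
Codon 4: CCG (Pro) → ACG (Thr) — missense.
Codon 5: UGC (Cys) → CGC (Arg) — missense.
Codon 6: CUG (Leu) → CCG (Pro) — missense.
Synonymous: 0 of 4.

0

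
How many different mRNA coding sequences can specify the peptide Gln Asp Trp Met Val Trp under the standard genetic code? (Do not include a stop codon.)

Gln: 2 codons.
Asp: 2 codons.
Trp: 1 codon.
Met: 1 codon.
Val: 4 codons.
Trp: 1 codon.
2 × 2 × 1 × 1 × 4 × 1 = 16.

16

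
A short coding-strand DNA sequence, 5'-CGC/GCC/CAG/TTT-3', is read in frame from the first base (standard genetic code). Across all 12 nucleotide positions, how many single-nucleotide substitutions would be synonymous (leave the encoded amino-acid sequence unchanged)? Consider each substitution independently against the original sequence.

Codon 1 (CGC, Arg): 3 synonymous substitutions.
Codon 2 (GCC, Ala): 3 synonymous substitutions.
Codon 3 (CAG, Gln): 1 synonymous substitution.
Codon 4 (TTT, Phe): 1 synonymous substitution.
Total: 3 + 3 + 1 + 1 = 8.

8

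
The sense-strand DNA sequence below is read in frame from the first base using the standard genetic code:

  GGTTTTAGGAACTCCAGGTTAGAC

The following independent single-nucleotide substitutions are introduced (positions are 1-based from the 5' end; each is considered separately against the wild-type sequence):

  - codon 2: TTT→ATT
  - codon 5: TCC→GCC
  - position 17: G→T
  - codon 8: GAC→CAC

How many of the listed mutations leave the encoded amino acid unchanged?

0

Codon 2: TTT (Phe) → ATT (Ile) — missense.
Codon 5: TCC (Ser) → GCC (Ala) — missense.
Codon 6: AGG (Arg) → ATG (Met) — missense.
Codon 8: GAC (Asp) → CAC (His) — missense.
Synonymous: 0 of 4.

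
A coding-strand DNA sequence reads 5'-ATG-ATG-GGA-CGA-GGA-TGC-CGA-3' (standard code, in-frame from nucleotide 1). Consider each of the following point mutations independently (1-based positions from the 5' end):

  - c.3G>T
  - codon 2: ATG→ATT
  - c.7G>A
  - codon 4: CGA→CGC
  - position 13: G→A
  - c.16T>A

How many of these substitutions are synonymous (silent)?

Codon 1: ATG (Met) → ATT (Ile) — missense.
Codon 2: ATG (Met) → ATT (Ile) — missense.
Codon 3: GGA (Gly) → AGA (Arg) — missense.
Codon 4: CGA (Arg) → CGC (Arg) — synonymous.
Codon 5: GGA (Gly) → AGA (Arg) — missense.
Codon 6: TGC (Cys) → AGC (Ser) — missense.
Synonymous: 1 of 6.

1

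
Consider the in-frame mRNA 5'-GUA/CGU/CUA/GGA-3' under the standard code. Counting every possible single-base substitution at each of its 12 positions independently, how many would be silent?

Codon 1 (GUA, Val): 3 synonymous substitutions.
Codon 2 (CGU, Arg): 3 synonymous substitutions.
Codon 3 (CUA, Leu): 4 synonymous substitutions.
Codon 4 (GGA, Gly): 3 synonymous substitutions.
Total: 3 + 3 + 4 + 3 = 13.

13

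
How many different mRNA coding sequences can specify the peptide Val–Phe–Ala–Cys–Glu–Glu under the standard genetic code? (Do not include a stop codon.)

256

Val: 4 codons.
Phe: 2 codons.
Ala: 4 codons.
Cys: 2 codons.
Glu: 2 codons.
Glu: 2 codons.
4 × 2 × 4 × 2 × 2 × 2 = 256.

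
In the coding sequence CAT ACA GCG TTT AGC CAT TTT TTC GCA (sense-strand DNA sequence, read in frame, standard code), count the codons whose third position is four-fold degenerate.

Codon 1 CAT (His): third position 2-fold.
Codon 2 ACA (Thr): third position 4-fold.
Codon 3 GCG (Ala): third position 4-fold.
Codon 4 TTT (Phe): third position 2-fold.
Codon 5 AGC (Ser): third position 2-fold.
Codon 6 CAT (His): third position 2-fold.
Codon 7 TTT (Phe): third position 2-fold.
Codon 8 TTC (Phe): third position 2-fold.
Codon 9 GCA (Ala): third position 4-fold.
Four-fold degenerate third positions: 3.

3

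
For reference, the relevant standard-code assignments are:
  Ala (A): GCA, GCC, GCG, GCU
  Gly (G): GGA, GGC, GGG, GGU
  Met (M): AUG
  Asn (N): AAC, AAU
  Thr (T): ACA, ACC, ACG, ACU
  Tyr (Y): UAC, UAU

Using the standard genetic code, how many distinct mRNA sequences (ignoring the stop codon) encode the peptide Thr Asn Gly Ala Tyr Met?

256

Thr: 4 codons.
Asn: 2 codons.
Gly: 4 codons.
Ala: 4 codons.
Tyr: 2 codons.
Met: 1 codon.
4 × 2 × 4 × 4 × 2 × 1 = 256.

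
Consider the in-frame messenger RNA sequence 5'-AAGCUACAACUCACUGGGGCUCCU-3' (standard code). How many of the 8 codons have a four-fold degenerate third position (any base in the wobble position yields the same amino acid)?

6

Codon 1 AAG (Lys): third position 2-fold.
Codon 2 CUA (Leu): third position 4-fold.
Codon 3 CAA (Gln): third position 2-fold.
Codon 4 CUC (Leu): third position 4-fold.
Codon 5 ACU (Thr): third position 4-fold.
Codon 6 GGG (Gly): third position 4-fold.
Codon 7 GCU (Ala): third position 4-fold.
Codon 8 CCU (Pro): third position 4-fold.
Four-fold degenerate third positions: 6.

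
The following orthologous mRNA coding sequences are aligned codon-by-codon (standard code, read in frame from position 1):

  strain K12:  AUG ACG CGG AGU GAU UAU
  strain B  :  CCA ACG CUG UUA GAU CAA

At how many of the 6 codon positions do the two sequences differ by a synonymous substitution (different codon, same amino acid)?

Codon 1: AUG Met / CCA Pro — nonsynonymous.
Codon 2: ACG Thr / ACG Thr — identical.
Codon 3: CGG Arg / CUG Leu — nonsynonymous.
Codon 4: AGU Ser / UUA Leu — nonsynonymous.
Codon 5: GAU Asp / GAU Asp — identical.
Codon 6: UAU Tyr / CAA Gln — nonsynonymous.
Synonymous differences: 0.

0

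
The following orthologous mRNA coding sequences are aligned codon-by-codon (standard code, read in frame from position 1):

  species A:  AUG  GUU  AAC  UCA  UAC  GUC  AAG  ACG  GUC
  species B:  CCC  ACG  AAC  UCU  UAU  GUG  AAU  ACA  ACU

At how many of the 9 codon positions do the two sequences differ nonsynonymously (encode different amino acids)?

4

Codon 1: AUG Met / CCC Pro — nonsynonymous.
Codon 2: GUU Val / ACG Thr — nonsynonymous.
Codon 3: AAC Asn / AAC Asn — identical.
Codon 4: UCA Ser / UCU Ser — synonymous.
Codon 5: UAC Tyr / UAU Tyr — synonymous.
Codon 6: GUC Val / GUG Val — synonymous.
Codon 7: AAG Lys / AAU Asn — nonsynonymous.
Codon 8: ACG Thr / ACA Thr — synonymous.
Codon 9: GUC Val / ACU Thr — nonsynonymous.
Nonsynonymous differences: 4.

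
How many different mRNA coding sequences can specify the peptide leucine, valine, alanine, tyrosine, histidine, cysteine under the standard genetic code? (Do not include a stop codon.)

768

Leu: 6 codons.
Val: 4 codons.
Ala: 4 codons.
Tyr: 2 codons.
His: 2 codons.
Cys: 2 codons.
6 × 4 × 4 × 2 × 2 × 2 = 768.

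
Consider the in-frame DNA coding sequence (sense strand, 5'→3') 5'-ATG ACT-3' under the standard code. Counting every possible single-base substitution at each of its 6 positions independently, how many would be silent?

Codon 1 (ATG, Met): 0 synonymous substitutions.
Codon 2 (ACT, Thr): 3 synonymous substitutions.
Total: 0 + 3 = 3.

3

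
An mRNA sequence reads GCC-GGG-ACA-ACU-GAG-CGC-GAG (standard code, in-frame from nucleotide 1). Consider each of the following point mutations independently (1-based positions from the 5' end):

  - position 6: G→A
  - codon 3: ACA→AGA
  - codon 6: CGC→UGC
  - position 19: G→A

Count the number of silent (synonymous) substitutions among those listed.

Codon 2: GGG (Gly) → GGA (Gly) — synonymous.
Codon 3: ACA (Thr) → AGA (Arg) — missense.
Codon 6: CGC (Arg) → UGC (Cys) — missense.
Codon 7: GAG (Glu) → AAG (Lys) — missense.
Synonymous: 1 of 4.

1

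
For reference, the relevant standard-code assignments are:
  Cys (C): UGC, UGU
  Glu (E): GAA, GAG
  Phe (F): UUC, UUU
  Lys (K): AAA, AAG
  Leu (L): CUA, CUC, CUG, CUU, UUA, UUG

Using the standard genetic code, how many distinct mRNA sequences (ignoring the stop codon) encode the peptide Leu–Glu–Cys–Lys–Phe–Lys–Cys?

Leu: 6 codons.
Glu: 2 codons.
Cys: 2 codons.
Lys: 2 codons.
Phe: 2 codons.
Lys: 2 codons.
Cys: 2 codons.
6 × 2 × 2 × 2 × 2 × 2 × 2 = 384.

384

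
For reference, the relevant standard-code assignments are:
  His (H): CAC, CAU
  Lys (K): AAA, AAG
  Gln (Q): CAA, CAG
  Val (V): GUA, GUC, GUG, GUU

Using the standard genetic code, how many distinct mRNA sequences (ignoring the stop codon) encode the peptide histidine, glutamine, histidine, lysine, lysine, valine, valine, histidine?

1024

His: 2 codons.
Gln: 2 codons.
His: 2 codons.
Lys: 2 codons.
Lys: 2 codons.
Val: 4 codons.
Val: 4 codons.
His: 2 codons.
2 × 2 × 2 × 2 × 2 × 4 × 4 × 2 = 1024.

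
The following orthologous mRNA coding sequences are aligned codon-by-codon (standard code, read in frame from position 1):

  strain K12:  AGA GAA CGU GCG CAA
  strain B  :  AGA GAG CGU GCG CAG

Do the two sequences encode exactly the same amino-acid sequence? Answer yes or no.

Codon 1: AGA Arg / AGA Arg — identical.
Codon 2: GAA Glu / GAG Glu — synonymous.
Codon 3: CGU Arg / CGU Arg — identical.
Codon 4: GCG Ala / GCG Ala — identical.
Codon 5: CAA Gln / CAG Gln — synonymous.
Nonsynonymous differences: 0 → same protein.

yes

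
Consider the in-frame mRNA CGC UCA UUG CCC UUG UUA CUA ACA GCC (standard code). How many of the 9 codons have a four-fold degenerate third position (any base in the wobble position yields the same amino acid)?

6

Codon 1 CGC (Arg): third position 4-fold.
Codon 2 UCA (Ser): third position 4-fold.
Codon 3 UUG (Leu): third position 2-fold.
Codon 4 CCC (Pro): third position 4-fold.
Codon 5 UUG (Leu): third position 2-fold.
Codon 6 UUA (Leu): third position 2-fold.
Codon 7 CUA (Leu): third position 4-fold.
Codon 8 ACA (Thr): third position 4-fold.
Codon 9 GCC (Ala): third position 4-fold.
Four-fold degenerate third positions: 6.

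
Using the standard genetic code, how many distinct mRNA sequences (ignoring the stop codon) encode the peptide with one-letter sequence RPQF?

Arg: 6 codons.
Pro: 4 codons.
Gln: 2 codons.
Phe: 2 codons.
6 × 4 × 2 × 2 = 96.

96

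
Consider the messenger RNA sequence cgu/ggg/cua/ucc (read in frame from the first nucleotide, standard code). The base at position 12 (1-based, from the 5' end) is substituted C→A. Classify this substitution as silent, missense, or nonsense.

silent

Position 12 falls in codon 4: UCC → Ser.
After the substitution the codon is UCA → Ser.
Both encode Ser, so the change is synonymous.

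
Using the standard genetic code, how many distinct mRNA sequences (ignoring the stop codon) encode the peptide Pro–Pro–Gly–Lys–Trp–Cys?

Pro: 4 codons.
Pro: 4 codons.
Gly: 4 codons.
Lys: 2 codons.
Trp: 1 codon.
Cys: 2 codons.
4 × 4 × 4 × 2 × 1 × 2 = 256.

256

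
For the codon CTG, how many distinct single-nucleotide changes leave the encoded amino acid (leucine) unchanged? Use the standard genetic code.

4

Position 1: TTG → 1 synonymous.
Position 2: none → 0 synonymous.
Position 3: CTT, CTC, CTA → 3 synonymous.
Total: 1 + 0 + 3 = 4.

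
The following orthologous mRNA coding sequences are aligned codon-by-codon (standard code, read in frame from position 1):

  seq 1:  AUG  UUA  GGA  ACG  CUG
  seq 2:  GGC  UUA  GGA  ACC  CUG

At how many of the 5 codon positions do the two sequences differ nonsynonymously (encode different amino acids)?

1

Codon 1: AUG Met / GGC Gly — nonsynonymous.
Codon 2: UUA Leu / UUA Leu — identical.
Codon 3: GGA Gly / GGA Gly — identical.
Codon 4: ACG Thr / ACC Thr — synonymous.
Codon 5: CUG Leu / CUG Leu — identical.
Nonsynonymous differences: 1.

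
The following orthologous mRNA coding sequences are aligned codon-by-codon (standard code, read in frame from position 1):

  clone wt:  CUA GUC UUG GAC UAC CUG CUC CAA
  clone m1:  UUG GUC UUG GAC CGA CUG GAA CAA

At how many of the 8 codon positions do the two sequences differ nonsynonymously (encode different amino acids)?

Codon 1: CUA Leu / UUG Leu — synonymous.
Codon 2: GUC Val / GUC Val — identical.
Codon 3: UUG Leu / UUG Leu — identical.
Codon 4: GAC Asp / GAC Asp — identical.
Codon 5: UAC Tyr / CGA Arg — nonsynonymous.
Codon 6: CUG Leu / CUG Leu — identical.
Codon 7: CUC Leu / GAA Glu — nonsynonymous.
Codon 8: CAA Gln / CAA Gln — identical.
Nonsynonymous differences: 2.

2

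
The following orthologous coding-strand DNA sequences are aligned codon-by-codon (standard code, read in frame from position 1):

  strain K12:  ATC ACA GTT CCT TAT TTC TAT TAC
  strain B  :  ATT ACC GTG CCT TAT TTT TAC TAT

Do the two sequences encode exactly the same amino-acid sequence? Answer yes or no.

yes

Codon 1: ATC Ile / ATT Ile — synonymous.
Codon 2: ACA Thr / ACC Thr — synonymous.
Codon 3: GTT Val / GTG Val — synonymous.
Codon 4: CCT Pro / CCT Pro — identical.
Codon 5: TAT Tyr / TAT Tyr — identical.
Codon 6: TTC Phe / TTT Phe — synonymous.
Codon 7: TAT Tyr / TAC Tyr — synonymous.
Codon 8: TAC Tyr / TAT Tyr — synonymous.
Nonsynonymous differences: 0 → same protein.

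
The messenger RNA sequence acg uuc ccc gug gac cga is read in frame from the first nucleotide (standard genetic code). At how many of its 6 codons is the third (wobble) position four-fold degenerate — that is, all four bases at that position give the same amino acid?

Codon 1 ACG (Thr): third position 4-fold.
Codon 2 UUC (Phe): third position 2-fold.
Codon 3 CCC (Pro): third position 4-fold.
Codon 4 GUG (Val): third position 4-fold.
Codon 5 GAC (Asp): third position 2-fold.
Codon 6 CGA (Arg): third position 4-fold.
Four-fold degenerate third positions: 4.

4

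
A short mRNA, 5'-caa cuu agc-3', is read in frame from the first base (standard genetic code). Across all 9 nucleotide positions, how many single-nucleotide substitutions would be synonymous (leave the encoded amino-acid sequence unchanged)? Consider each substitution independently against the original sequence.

Codon 1 (CAA, Gln): 1 synonymous substitution.
Codon 2 (CUU, Leu): 3 synonymous substitutions.
Codon 3 (AGC, Ser): 1 synonymous substitution.
Total: 1 + 3 + 1 = 5.

5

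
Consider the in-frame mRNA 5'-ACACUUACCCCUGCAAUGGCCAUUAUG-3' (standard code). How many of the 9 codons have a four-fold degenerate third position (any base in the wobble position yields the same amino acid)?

Codon 1 ACA (Thr): third position 4-fold.
Codon 2 CUU (Leu): third position 4-fold.
Codon 3 ACC (Thr): third position 4-fold.
Codon 4 CCU (Pro): third position 4-fold.
Codon 5 GCA (Ala): third position 4-fold.
Codon 6 AUG (Met): third position 1-fold.
Codon 7 GCC (Ala): third position 4-fold.
Codon 8 AUU (Ile): third position 3-fold.
Codon 9 AUG (Met): third position 1-fold.
Four-fold degenerate third positions: 6.

6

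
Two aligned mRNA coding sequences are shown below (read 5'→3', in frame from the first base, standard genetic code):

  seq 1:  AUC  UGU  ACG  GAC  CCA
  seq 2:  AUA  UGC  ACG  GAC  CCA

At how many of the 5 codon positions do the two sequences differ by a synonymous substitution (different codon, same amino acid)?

Codon 1: AUC Ile / AUA Ile — synonymous.
Codon 2: UGU Cys / UGC Cys — synonymous.
Codon 3: ACG Thr / ACG Thr — identical.
Codon 4: GAC Asp / GAC Asp — identical.
Codon 5: CCA Pro / CCA Pro — identical.
Synonymous differences: 2.

2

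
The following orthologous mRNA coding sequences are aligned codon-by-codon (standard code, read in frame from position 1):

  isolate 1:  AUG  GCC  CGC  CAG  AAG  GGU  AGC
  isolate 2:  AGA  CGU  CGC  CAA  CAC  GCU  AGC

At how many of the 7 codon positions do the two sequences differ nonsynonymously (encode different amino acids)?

4

Codon 1: AUG Met / AGA Arg — nonsynonymous.
Codon 2: GCC Ala / CGU Arg — nonsynonymous.
Codon 3: CGC Arg / CGC Arg — identical.
Codon 4: CAG Gln / CAA Gln — synonymous.
Codon 5: AAG Lys / CAC His — nonsynonymous.
Codon 6: GGU Gly / GCU Ala — nonsynonymous.
Codon 7: AGC Ser / AGC Ser — identical.
Nonsynonymous differences: 4.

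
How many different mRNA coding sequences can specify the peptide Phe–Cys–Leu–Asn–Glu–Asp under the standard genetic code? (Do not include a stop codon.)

Phe: 2 codons.
Cys: 2 codons.
Leu: 6 codons.
Asn: 2 codons.
Glu: 2 codons.
Asp: 2 codons.
2 × 2 × 6 × 2 × 2 × 2 = 192.

192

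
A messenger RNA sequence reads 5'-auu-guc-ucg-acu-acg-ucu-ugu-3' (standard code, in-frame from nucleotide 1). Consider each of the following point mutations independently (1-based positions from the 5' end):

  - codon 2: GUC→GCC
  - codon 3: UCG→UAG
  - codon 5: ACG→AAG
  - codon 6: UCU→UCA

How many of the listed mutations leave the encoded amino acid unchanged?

Codon 2: GUC (Val) → GCC (Ala) — missense.
Codon 3: UCG (Ser) → UAG (Stop) — nonsense.
Codon 5: ACG (Thr) → AAG (Lys) — missense.
Codon 6: UCU (Ser) → UCA (Ser) — synonymous.
Synonymous: 1 of 4.

1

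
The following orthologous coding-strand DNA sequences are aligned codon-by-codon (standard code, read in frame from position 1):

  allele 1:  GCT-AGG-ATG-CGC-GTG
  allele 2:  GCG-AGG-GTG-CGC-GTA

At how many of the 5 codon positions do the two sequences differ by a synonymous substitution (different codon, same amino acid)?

Codon 1: GCT Ala / GCG Ala — synonymous.
Codon 2: AGG Arg / AGG Arg — identical.
Codon 3: ATG Met / GTG Val — nonsynonymous.
Codon 4: CGC Arg / CGC Arg — identical.
Codon 5: GTG Val / GTA Val — synonymous.
Synonymous differences: 2.

2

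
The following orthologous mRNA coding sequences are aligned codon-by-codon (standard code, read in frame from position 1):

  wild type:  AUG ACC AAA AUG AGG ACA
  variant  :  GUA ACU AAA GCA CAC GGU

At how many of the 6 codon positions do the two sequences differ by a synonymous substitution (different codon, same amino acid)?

Codon 1: AUG Met / GUA Val — nonsynonymous.
Codon 2: ACC Thr / ACU Thr — synonymous.
Codon 3: AAA Lys / AAA Lys — identical.
Codon 4: AUG Met / GCA Ala — nonsynonymous.
Codon 5: AGG Arg / CAC His — nonsynonymous.
Codon 6: ACA Thr / GGU Gly — nonsynonymous.
Synonymous differences: 1.

1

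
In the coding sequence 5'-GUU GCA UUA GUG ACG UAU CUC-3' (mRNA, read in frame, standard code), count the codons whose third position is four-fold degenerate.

Codon 1 GUU (Val): third position 4-fold.
Codon 2 GCA (Ala): third position 4-fold.
Codon 3 UUA (Leu): third position 2-fold.
Codon 4 GUG (Val): third position 4-fold.
Codon 5 ACG (Thr): third position 4-fold.
Codon 6 UAU (Tyr): third position 2-fold.
Codon 7 CUC (Leu): third position 4-fold.
Four-fold degenerate third positions: 5.

5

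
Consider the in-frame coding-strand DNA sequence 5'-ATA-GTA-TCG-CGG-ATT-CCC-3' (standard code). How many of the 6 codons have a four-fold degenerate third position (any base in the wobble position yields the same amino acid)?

4

Codon 1 ATA (Ile): third position 3-fold.
Codon 2 GTA (Val): third position 4-fold.
Codon 3 TCG (Ser): third position 4-fold.
Codon 4 CGG (Arg): third position 4-fold.
Codon 5 ATT (Ile): third position 3-fold.
Codon 6 CCC (Pro): third position 4-fold.
Four-fold degenerate third positions: 4.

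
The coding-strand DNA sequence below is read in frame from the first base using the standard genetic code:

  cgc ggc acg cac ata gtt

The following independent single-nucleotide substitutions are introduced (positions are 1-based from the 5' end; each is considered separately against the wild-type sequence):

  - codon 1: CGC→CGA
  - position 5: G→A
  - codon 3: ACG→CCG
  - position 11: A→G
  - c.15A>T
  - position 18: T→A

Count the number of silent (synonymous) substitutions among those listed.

Codon 1: CGC (Arg) → CGA (Arg) — synonymous.
Codon 2: GGC (Gly) → GAC (Asp) — missense.
Codon 3: ACG (Thr) → CCG (Pro) — missense.
Codon 4: CAC (His) → CGC (Arg) — missense.
Codon 5: ATA (Ile) → ATT (Ile) — synonymous.
Codon 6: GTT (Val) → GTA (Val) — synonymous.
Synonymous: 3 of 6.

3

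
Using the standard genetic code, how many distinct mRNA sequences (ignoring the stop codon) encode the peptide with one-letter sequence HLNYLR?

1728

His: 2 codons.
Leu: 6 codons.
Asn: 2 codons.
Tyr: 2 codons.
Leu: 6 codons.
Arg: 6 codons.
2 × 6 × 2 × 2 × 6 × 6 = 1728.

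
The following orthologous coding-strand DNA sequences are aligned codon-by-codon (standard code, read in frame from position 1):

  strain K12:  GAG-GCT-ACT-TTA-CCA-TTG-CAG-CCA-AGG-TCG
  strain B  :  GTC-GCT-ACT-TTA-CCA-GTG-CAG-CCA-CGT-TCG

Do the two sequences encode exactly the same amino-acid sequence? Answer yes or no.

Codon 1: GAG Glu / GTC Val — nonsynonymous.
Codon 2: GCT Ala / GCT Ala — identical.
Codon 3: ACT Thr / ACT Thr — identical.
Codon 4: TTA Leu / TTA Leu — identical.
Codon 5: CCA Pro / CCA Pro — identical.
Codon 6: TTG Leu / GTG Val — nonsynonymous.
Codon 7: CAG Gln / CAG Gln — identical.
Codon 8: CCA Pro / CCA Pro — identical.
Codon 9: AGG Arg / CGT Arg — synonymous.
Codon 10: TCG Ser / TCG Ser — identical.
Nonsynonymous differences: 2 → different protein.

no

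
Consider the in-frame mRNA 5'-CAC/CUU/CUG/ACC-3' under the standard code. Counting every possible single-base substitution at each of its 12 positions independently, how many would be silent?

Codon 1 (CAC, His): 1 synonymous substitution.
Codon 2 (CUU, Leu): 3 synonymous substitutions.
Codon 3 (CUG, Leu): 4 synonymous substitutions.
Codon 4 (ACC, Thr): 3 synonymous substitutions.
Total: 1 + 3 + 4 + 3 = 11.

11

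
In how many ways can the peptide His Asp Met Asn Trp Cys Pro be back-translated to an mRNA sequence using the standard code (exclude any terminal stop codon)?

64

His: 2 codons.
Asp: 2 codons.
Met: 1 codon.
Asn: 2 codons.
Trp: 1 codon.
Cys: 2 codons.
Pro: 4 codons.
2 × 2 × 1 × 2 × 1 × 2 × 4 = 64.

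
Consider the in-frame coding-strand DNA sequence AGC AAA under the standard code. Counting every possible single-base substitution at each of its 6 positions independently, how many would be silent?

Codon 1 (AGC, Ser): 1 synonymous substitution.
Codon 2 (AAA, Lys): 1 synonymous substitution.
Total: 1 + 1 = 2.

2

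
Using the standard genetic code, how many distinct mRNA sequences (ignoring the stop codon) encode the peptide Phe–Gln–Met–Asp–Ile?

Phe: 2 codons.
Gln: 2 codons.
Met: 1 codon.
Asp: 2 codons.
Ile: 3 codons.
2 × 2 × 1 × 2 × 3 = 24.

24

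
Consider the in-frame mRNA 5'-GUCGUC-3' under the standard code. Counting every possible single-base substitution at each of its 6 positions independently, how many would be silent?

Codon 1 (GUC, Val): 3 synonymous substitutions.
Codon 2 (GUC, Val): 3 synonymous substitutions.
Total: 3 + 3 = 6.

6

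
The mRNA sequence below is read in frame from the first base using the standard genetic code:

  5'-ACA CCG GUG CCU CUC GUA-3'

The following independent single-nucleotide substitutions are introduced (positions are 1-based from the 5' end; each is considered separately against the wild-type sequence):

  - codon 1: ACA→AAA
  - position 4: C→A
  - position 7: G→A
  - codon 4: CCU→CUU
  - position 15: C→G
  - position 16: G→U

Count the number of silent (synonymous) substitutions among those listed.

1

Codon 1: ACA (Thr) → AAA (Lys) — missense.
Codon 2: CCG (Pro) → ACG (Thr) — missense.
Codon 3: GUG (Val) → AUG (Met) — missense.
Codon 4: CCU (Pro) → CUU (Leu) — missense.
Codon 5: CUC (Leu) → CUG (Leu) — synonymous.
Codon 6: GUA (Val) → UUA (Leu) — missense.
Synonymous: 1 of 6.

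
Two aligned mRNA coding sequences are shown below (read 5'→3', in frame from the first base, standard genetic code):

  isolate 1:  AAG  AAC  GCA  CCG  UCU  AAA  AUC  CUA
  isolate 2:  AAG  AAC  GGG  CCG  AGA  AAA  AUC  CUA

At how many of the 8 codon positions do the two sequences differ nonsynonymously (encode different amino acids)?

2

Codon 1: AAG Lys / AAG Lys — identical.
Codon 2: AAC Asn / AAC Asn — identical.
Codon 3: GCA Ala / GGG Gly — nonsynonymous.
Codon 4: CCG Pro / CCG Pro — identical.
Codon 5: UCU Ser / AGA Arg — nonsynonymous.
Codon 6: AAA Lys / AAA Lys — identical.
Codon 7: AUC Ile / AUC Ile — identical.
Codon 8: CUA Leu / CUA Leu — identical.
Nonsynonymous differences: 2.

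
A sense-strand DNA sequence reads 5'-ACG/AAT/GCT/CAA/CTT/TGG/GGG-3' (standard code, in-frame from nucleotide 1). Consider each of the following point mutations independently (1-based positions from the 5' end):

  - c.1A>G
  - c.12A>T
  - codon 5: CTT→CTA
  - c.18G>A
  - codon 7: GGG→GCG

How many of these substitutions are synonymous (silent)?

Codon 1: ACG (Thr) → GCG (Ala) — missense.
Codon 4: CAA (Gln) → CAT (His) — missense.
Codon 5: CTT (Leu) → CTA (Leu) — synonymous.
Codon 6: TGG (Trp) → TGA (Stop) — nonsense.
Codon 7: GGG (Gly) → GCG (Ala) — missense.
Synonymous: 1 of 5.

1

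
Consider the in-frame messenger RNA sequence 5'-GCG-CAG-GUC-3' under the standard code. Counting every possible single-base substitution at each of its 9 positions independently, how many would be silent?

Codon 1 (GCG, Ala): 3 synonymous substitutions.
Codon 2 (CAG, Gln): 1 synonymous substitution.
Codon 3 (GUC, Val): 3 synonymous substitutions.
Total: 3 + 1 + 3 = 7.

7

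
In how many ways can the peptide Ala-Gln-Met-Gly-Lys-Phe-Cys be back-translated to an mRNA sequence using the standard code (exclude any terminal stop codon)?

Ala: 4 codons.
Gln: 2 codons.
Met: 1 codon.
Gly: 4 codons.
Lys: 2 codons.
Phe: 2 codons.
Cys: 2 codons.
4 × 2 × 1 × 4 × 2 × 2 × 2 = 256.

256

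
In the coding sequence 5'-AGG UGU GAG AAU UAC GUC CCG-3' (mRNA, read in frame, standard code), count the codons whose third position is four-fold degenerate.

Codon 1 AGG (Arg): third position 2-fold.
Codon 2 UGU (Cys): third position 2-fold.
Codon 3 GAG (Glu): third position 2-fold.
Codon 4 AAU (Asn): third position 2-fold.
Codon 5 UAC (Tyr): third position 2-fold.
Codon 6 GUC (Val): third position 4-fold.
Codon 7 CCG (Pro): third position 4-fold.
Four-fold degenerate third positions: 2.

2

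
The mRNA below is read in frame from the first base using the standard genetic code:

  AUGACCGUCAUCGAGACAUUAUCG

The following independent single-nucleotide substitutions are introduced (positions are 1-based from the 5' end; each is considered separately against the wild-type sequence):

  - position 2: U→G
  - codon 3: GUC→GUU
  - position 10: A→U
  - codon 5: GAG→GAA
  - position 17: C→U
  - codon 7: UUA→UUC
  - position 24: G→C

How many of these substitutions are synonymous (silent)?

3

Codon 1: AUG (Met) → AGG (Arg) — missense.
Codon 3: GUC (Val) → GUU (Val) — synonymous.
Codon 4: AUC (Ile) → UUC (Phe) — missense.
Codon 5: GAG (Glu) → GAA (Glu) — synonymous.
Codon 6: ACA (Thr) → AUA (Ile) — missense.
Codon 7: UUA (Leu) → UUC (Phe) — missense.
Codon 8: UCG (Ser) → UCC (Ser) — synonymous.
Synonymous: 3 of 7.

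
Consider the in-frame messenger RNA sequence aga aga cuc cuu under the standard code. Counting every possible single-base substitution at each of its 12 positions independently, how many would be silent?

10

Codon 1 (AGA, Arg): 2 synonymous substitutions.
Codon 2 (AGA, Arg): 2 synonymous substitutions.
Codon 3 (CUC, Leu): 3 synonymous substitutions.
Codon 4 (CUU, Leu): 3 synonymous substitutions.
Total: 2 + 2 + 3 + 3 = 10.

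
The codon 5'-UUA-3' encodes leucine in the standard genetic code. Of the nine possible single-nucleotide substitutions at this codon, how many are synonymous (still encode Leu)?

Position 1: CUA → 1 synonymous.
Position 2: none → 0 synonymous.
Position 3: UUG → 1 synonymous.
Total: 1 + 0 + 1 = 2.

2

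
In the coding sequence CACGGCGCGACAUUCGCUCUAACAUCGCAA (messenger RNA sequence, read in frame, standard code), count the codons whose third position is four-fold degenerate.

Codon 1 CAC (His): third position 2-fold.
Codon 2 GGC (Gly): third position 4-fold.
Codon 3 GCG (Ala): third position 4-fold.
Codon 4 ACA (Thr): third position 4-fold.
Codon 5 UUC (Phe): third position 2-fold.
Codon 6 GCU (Ala): third position 4-fold.
Codon 7 CUA (Leu): third position 4-fold.
Codon 8 ACA (Thr): third position 4-fold.
Codon 9 UCG (Ser): third position 4-fold.
Codon 10 CAA (Gln): third position 2-fold.
Four-fold degenerate third positions: 7.

7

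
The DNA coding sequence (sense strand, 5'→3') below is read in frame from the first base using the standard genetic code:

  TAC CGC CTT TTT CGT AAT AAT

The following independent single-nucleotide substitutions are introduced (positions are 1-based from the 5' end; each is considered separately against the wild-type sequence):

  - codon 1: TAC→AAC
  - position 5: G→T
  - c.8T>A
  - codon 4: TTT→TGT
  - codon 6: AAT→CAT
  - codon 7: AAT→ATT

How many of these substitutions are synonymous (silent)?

0

Codon 1: TAC (Tyr) → AAC (Asn) — missense.
Codon 2: CGC (Arg) → CTC (Leu) — missense.
Codon 3: CTT (Leu) → CAT (His) — missense.
Codon 4: TTT (Phe) → TGT (Cys) — missense.
Codon 6: AAT (Asn) → CAT (His) — missense.
Codon 7: AAT (Asn) → ATT (Ile) — missense.
Synonymous: 0 of 6.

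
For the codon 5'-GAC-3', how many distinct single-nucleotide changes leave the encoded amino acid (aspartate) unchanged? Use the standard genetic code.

1

Position 1: none → 0 synonymous.
Position 2: none → 0 synonymous.
Position 3: GAT → 1 synonymous.
Total: 0 + 0 + 1 = 1.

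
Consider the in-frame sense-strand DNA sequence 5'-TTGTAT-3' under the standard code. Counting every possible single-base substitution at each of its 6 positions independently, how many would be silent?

Codon 1 (TTG, Leu): 2 synonymous substitutions.
Codon 2 (TAT, Tyr): 1 synonymous substitution.
Total: 2 + 1 = 3.

3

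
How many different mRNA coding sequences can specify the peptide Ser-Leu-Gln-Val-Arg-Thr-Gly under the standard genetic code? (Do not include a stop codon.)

27648

Ser: 6 codons.
Leu: 6 codons.
Gln: 2 codons.
Val: 4 codons.
Arg: 6 codons.
Thr: 4 codons.
Gly: 4 codons.
6 × 6 × 2 × 4 × 6 × 4 × 4 = 27648.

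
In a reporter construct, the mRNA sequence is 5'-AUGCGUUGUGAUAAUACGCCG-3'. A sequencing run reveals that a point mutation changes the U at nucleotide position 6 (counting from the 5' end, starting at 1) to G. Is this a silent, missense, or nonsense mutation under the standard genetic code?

Position 6 falls in codon 2: CGU → Arg.
After the substitution the codon is CGG → Arg.
Both encode Arg, so the change is synonymous.

silent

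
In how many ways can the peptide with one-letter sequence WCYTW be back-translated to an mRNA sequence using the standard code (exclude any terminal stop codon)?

Trp: 1 codon.
Cys: 2 codons.
Tyr: 2 codons.
Thr: 4 codons.
Trp: 1 codon.
1 × 2 × 2 × 4 × 1 = 16.

16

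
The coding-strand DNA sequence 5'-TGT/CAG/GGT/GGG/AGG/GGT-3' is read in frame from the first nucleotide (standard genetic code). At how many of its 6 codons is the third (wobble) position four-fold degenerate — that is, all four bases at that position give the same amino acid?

Codon 1 TGT (Cys): third position 2-fold.
Codon 2 CAG (Gln): third position 2-fold.
Codon 3 GGT (Gly): third position 4-fold.
Codon 4 GGG (Gly): third position 4-fold.
Codon 5 AGG (Arg): third position 2-fold.
Codon 6 GGT (Gly): third position 4-fold.
Four-fold degenerate third positions: 3.

3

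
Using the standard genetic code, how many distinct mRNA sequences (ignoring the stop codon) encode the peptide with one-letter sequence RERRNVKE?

Arg: 6 codons.
Glu: 2 codons.
Arg: 6 codons.
Arg: 6 codons.
Asn: 2 codons.
Val: 4 codons.
Lys: 2 codons.
Glu: 2 codons.
6 × 2 × 6 × 6 × 2 × 4 × 2 × 2 = 13824.

13824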